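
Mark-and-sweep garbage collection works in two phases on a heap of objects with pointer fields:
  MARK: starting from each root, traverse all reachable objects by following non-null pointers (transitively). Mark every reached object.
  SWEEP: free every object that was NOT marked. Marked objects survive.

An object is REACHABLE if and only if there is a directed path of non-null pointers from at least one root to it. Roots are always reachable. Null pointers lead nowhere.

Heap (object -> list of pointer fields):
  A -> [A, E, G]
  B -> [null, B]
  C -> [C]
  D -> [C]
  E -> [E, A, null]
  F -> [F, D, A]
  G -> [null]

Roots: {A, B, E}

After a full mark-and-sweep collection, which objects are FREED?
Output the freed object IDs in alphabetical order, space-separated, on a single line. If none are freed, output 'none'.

Answer: C D F

Derivation:
Roots: A B E
Mark A: refs=A E G, marked=A
Mark B: refs=null B, marked=A B
Mark E: refs=E A null, marked=A B E
Mark G: refs=null, marked=A B E G
Unmarked (collected): C D F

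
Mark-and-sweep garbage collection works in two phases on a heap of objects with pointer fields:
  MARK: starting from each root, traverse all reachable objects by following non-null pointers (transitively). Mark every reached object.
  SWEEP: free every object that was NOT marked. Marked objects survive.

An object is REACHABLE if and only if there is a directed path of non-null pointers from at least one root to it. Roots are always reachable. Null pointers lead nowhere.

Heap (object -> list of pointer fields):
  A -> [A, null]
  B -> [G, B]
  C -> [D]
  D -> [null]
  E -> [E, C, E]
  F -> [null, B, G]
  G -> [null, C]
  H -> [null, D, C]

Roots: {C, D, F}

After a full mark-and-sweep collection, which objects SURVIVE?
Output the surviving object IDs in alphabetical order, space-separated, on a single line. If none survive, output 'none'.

Roots: C D F
Mark C: refs=D, marked=C
Mark D: refs=null, marked=C D
Mark F: refs=null B G, marked=C D F
Mark B: refs=G B, marked=B C D F
Mark G: refs=null C, marked=B C D F G
Unmarked (collected): A E H

Answer: B C D F G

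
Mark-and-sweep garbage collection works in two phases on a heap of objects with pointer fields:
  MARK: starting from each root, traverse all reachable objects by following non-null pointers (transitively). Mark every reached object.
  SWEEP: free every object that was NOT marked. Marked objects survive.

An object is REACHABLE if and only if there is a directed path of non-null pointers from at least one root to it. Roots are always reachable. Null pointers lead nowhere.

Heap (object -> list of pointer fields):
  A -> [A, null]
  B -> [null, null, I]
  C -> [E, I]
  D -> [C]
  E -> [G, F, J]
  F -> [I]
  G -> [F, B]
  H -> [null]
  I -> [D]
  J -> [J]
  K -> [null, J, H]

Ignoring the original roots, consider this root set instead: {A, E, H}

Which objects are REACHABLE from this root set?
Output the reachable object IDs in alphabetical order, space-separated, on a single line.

Roots: A E H
Mark A: refs=A null, marked=A
Mark E: refs=G F J, marked=A E
Mark H: refs=null, marked=A E H
Mark G: refs=F B, marked=A E G H
Mark F: refs=I, marked=A E F G H
Mark J: refs=J, marked=A E F G H J
Mark B: refs=null null I, marked=A B E F G H J
Mark I: refs=D, marked=A B E F G H I J
Mark D: refs=C, marked=A B D E F G H I J
Mark C: refs=E I, marked=A B C D E F G H I J
Unmarked (collected): K

Answer: A B C D E F G H I J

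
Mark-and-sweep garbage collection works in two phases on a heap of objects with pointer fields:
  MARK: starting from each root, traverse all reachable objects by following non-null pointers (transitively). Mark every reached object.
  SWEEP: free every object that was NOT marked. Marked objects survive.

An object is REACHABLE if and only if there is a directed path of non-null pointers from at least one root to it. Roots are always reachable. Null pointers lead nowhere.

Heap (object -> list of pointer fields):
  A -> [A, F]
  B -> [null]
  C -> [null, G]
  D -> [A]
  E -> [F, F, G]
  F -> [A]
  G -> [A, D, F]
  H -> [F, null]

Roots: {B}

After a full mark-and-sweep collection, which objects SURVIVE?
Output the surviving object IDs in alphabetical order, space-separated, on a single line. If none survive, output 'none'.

Answer: B

Derivation:
Roots: B
Mark B: refs=null, marked=B
Unmarked (collected): A C D E F G H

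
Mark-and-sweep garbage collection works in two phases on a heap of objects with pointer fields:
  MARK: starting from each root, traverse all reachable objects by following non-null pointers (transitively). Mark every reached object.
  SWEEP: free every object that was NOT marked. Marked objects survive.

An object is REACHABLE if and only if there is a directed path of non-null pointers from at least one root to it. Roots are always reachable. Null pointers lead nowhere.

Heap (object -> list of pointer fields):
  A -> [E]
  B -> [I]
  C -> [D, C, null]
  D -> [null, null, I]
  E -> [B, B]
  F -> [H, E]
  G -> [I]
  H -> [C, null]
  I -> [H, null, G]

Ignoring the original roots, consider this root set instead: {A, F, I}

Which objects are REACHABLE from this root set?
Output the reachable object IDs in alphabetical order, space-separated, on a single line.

Answer: A B C D E F G H I

Derivation:
Roots: A F I
Mark A: refs=E, marked=A
Mark F: refs=H E, marked=A F
Mark I: refs=H null G, marked=A F I
Mark E: refs=B B, marked=A E F I
Mark H: refs=C null, marked=A E F H I
Mark G: refs=I, marked=A E F G H I
Mark B: refs=I, marked=A B E F G H I
Mark C: refs=D C null, marked=A B C E F G H I
Mark D: refs=null null I, marked=A B C D E F G H I
Unmarked (collected): (none)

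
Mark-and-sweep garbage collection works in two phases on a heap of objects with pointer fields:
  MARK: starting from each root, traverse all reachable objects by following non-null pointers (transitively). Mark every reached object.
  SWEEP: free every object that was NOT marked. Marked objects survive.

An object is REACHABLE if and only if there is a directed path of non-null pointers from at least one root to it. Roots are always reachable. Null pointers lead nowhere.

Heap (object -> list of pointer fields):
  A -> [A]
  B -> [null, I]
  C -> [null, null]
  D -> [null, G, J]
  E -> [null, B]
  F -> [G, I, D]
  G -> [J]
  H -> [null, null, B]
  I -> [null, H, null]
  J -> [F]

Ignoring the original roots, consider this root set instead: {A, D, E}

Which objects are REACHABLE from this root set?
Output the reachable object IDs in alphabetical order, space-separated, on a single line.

Answer: A B D E F G H I J

Derivation:
Roots: A D E
Mark A: refs=A, marked=A
Mark D: refs=null G J, marked=A D
Mark E: refs=null B, marked=A D E
Mark G: refs=J, marked=A D E G
Mark J: refs=F, marked=A D E G J
Mark B: refs=null I, marked=A B D E G J
Mark F: refs=G I D, marked=A B D E F G J
Mark I: refs=null H null, marked=A B D E F G I J
Mark H: refs=null null B, marked=A B D E F G H I J
Unmarked (collected): C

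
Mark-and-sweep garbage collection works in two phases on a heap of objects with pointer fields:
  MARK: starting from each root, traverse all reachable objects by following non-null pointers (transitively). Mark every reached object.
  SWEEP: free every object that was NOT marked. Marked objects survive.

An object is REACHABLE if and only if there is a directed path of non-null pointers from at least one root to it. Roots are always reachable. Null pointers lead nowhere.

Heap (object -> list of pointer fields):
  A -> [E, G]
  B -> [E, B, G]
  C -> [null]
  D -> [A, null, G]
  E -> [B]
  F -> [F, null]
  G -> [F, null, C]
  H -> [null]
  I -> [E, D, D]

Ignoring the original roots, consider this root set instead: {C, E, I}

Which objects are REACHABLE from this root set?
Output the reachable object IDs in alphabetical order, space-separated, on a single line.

Answer: A B C D E F G I

Derivation:
Roots: C E I
Mark C: refs=null, marked=C
Mark E: refs=B, marked=C E
Mark I: refs=E D D, marked=C E I
Mark B: refs=E B G, marked=B C E I
Mark D: refs=A null G, marked=B C D E I
Mark G: refs=F null C, marked=B C D E G I
Mark A: refs=E G, marked=A B C D E G I
Mark F: refs=F null, marked=A B C D E F G I
Unmarked (collected): H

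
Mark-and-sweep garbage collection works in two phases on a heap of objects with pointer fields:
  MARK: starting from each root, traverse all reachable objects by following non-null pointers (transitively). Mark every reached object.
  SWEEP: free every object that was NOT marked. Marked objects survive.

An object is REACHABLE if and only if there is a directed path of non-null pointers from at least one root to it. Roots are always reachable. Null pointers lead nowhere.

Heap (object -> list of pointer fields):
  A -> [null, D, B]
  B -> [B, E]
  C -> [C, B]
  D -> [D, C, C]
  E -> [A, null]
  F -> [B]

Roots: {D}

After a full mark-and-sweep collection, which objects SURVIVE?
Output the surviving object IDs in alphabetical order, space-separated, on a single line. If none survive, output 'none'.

Answer: A B C D E

Derivation:
Roots: D
Mark D: refs=D C C, marked=D
Mark C: refs=C B, marked=C D
Mark B: refs=B E, marked=B C D
Mark E: refs=A null, marked=B C D E
Mark A: refs=null D B, marked=A B C D E
Unmarked (collected): F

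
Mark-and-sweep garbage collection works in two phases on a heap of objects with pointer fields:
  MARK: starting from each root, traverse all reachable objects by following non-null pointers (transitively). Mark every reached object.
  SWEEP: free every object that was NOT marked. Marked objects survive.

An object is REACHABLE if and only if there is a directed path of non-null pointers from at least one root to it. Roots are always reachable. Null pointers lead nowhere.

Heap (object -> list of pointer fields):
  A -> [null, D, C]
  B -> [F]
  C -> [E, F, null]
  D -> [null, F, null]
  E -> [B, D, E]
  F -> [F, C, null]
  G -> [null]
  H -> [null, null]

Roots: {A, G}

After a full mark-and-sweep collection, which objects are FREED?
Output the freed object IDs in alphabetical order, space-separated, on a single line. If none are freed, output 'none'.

Answer: H

Derivation:
Roots: A G
Mark A: refs=null D C, marked=A
Mark G: refs=null, marked=A G
Mark D: refs=null F null, marked=A D G
Mark C: refs=E F null, marked=A C D G
Mark F: refs=F C null, marked=A C D F G
Mark E: refs=B D E, marked=A C D E F G
Mark B: refs=F, marked=A B C D E F G
Unmarked (collected): H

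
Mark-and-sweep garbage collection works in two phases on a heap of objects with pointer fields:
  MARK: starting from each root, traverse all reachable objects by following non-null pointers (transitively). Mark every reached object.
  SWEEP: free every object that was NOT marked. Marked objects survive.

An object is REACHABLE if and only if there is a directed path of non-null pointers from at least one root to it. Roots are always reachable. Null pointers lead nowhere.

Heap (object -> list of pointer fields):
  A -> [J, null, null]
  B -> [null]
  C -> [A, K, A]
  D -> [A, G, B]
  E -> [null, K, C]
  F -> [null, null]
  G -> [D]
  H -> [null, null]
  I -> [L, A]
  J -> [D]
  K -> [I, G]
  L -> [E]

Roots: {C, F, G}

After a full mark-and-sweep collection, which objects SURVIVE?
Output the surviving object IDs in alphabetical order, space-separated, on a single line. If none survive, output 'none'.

Answer: A B C D E F G I J K L

Derivation:
Roots: C F G
Mark C: refs=A K A, marked=C
Mark F: refs=null null, marked=C F
Mark G: refs=D, marked=C F G
Mark A: refs=J null null, marked=A C F G
Mark K: refs=I G, marked=A C F G K
Mark D: refs=A G B, marked=A C D F G K
Mark J: refs=D, marked=A C D F G J K
Mark I: refs=L A, marked=A C D F G I J K
Mark B: refs=null, marked=A B C D F G I J K
Mark L: refs=E, marked=A B C D F G I J K L
Mark E: refs=null K C, marked=A B C D E F G I J K L
Unmarked (collected): H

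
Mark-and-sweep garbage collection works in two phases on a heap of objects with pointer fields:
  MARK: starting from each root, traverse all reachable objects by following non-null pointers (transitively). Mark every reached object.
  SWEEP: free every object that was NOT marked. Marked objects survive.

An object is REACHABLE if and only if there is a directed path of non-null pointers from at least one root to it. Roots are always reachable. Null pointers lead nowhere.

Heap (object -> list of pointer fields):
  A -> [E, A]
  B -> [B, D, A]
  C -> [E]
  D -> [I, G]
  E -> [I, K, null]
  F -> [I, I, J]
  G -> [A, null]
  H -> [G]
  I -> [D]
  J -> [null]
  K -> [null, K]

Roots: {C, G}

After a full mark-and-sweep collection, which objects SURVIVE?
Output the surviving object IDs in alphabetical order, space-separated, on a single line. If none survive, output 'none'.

Roots: C G
Mark C: refs=E, marked=C
Mark G: refs=A null, marked=C G
Mark E: refs=I K null, marked=C E G
Mark A: refs=E A, marked=A C E G
Mark I: refs=D, marked=A C E G I
Mark K: refs=null K, marked=A C E G I K
Mark D: refs=I G, marked=A C D E G I K
Unmarked (collected): B F H J

Answer: A C D E G I K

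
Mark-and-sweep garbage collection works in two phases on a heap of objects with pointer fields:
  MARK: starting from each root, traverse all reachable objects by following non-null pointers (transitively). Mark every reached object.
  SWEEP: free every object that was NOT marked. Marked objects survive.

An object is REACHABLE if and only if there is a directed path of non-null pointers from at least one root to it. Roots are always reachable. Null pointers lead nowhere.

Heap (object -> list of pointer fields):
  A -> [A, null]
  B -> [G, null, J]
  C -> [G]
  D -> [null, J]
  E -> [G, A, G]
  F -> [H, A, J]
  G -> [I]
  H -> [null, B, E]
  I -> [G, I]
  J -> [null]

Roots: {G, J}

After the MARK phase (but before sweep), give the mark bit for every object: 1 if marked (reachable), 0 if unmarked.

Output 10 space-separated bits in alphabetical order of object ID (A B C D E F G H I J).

Roots: G J
Mark G: refs=I, marked=G
Mark J: refs=null, marked=G J
Mark I: refs=G I, marked=G I J
Unmarked (collected): A B C D E F H

Answer: 0 0 0 0 0 0 1 0 1 1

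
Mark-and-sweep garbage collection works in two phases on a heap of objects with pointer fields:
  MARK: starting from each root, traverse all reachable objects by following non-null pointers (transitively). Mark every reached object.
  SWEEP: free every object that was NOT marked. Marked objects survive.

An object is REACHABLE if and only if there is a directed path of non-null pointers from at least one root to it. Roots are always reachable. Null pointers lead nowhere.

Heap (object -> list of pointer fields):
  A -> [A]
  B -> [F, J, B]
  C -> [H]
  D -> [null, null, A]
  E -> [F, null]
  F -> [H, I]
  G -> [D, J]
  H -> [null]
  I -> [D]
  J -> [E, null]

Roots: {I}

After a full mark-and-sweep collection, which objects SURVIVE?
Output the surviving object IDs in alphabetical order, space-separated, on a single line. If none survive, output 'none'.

Answer: A D I

Derivation:
Roots: I
Mark I: refs=D, marked=I
Mark D: refs=null null A, marked=D I
Mark A: refs=A, marked=A D I
Unmarked (collected): B C E F G H J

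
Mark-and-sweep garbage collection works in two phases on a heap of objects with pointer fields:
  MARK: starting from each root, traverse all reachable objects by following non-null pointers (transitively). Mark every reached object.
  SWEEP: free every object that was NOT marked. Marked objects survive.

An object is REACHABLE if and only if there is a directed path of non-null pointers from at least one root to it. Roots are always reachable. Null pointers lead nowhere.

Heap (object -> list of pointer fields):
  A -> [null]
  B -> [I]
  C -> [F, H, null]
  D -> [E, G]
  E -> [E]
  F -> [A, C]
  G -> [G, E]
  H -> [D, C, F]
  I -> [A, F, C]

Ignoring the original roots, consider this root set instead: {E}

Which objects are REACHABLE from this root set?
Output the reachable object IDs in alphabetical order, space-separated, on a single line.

Answer: E

Derivation:
Roots: E
Mark E: refs=E, marked=E
Unmarked (collected): A B C D F G H I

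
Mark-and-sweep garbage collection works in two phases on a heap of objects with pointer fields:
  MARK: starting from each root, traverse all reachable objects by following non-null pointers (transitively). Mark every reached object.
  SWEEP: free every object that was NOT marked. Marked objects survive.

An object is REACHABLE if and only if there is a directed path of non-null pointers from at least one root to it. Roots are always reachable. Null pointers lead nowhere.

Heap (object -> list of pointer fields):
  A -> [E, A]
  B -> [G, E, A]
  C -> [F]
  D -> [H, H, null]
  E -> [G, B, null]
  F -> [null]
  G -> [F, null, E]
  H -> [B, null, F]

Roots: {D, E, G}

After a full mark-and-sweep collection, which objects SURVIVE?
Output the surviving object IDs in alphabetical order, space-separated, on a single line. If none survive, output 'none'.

Answer: A B D E F G H

Derivation:
Roots: D E G
Mark D: refs=H H null, marked=D
Mark E: refs=G B null, marked=D E
Mark G: refs=F null E, marked=D E G
Mark H: refs=B null F, marked=D E G H
Mark B: refs=G E A, marked=B D E G H
Mark F: refs=null, marked=B D E F G H
Mark A: refs=E A, marked=A B D E F G H
Unmarked (collected): C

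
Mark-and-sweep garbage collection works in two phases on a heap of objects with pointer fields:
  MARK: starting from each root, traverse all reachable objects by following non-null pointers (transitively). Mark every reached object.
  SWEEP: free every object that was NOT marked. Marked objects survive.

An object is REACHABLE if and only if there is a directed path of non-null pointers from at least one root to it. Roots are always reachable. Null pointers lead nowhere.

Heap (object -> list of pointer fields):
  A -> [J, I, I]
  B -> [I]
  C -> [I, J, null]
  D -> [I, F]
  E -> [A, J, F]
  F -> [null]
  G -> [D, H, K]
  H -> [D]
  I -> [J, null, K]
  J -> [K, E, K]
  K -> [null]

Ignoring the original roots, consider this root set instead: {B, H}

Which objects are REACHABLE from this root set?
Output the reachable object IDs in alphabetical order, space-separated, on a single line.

Answer: A B D E F H I J K

Derivation:
Roots: B H
Mark B: refs=I, marked=B
Mark H: refs=D, marked=B H
Mark I: refs=J null K, marked=B H I
Mark D: refs=I F, marked=B D H I
Mark J: refs=K E K, marked=B D H I J
Mark K: refs=null, marked=B D H I J K
Mark F: refs=null, marked=B D F H I J K
Mark E: refs=A J F, marked=B D E F H I J K
Mark A: refs=J I I, marked=A B D E F H I J K
Unmarked (collected): C G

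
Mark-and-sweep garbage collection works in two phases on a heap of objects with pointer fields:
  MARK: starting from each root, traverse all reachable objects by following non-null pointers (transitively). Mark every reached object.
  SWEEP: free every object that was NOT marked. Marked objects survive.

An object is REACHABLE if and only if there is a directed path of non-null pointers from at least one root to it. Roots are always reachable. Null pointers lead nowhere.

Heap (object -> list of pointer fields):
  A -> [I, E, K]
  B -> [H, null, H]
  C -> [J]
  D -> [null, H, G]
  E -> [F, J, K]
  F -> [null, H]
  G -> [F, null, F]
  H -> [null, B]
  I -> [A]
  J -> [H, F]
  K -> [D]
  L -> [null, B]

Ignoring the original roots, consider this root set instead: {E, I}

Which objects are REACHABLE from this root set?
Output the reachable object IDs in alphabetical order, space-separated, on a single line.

Roots: E I
Mark E: refs=F J K, marked=E
Mark I: refs=A, marked=E I
Mark F: refs=null H, marked=E F I
Mark J: refs=H F, marked=E F I J
Mark K: refs=D, marked=E F I J K
Mark A: refs=I E K, marked=A E F I J K
Mark H: refs=null B, marked=A E F H I J K
Mark D: refs=null H G, marked=A D E F H I J K
Mark B: refs=H null H, marked=A B D E F H I J K
Mark G: refs=F null F, marked=A B D E F G H I J K
Unmarked (collected): C L

Answer: A B D E F G H I J K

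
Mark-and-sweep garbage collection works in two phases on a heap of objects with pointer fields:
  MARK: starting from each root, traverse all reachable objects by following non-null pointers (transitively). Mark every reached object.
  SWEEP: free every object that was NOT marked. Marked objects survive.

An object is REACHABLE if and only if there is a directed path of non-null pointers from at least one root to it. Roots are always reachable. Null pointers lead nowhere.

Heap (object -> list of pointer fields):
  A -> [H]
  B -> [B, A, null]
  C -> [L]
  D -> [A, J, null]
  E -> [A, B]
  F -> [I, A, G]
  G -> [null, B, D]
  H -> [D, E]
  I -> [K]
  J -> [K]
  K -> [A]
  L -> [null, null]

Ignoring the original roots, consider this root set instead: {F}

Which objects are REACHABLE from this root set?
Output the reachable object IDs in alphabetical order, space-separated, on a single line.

Roots: F
Mark F: refs=I A G, marked=F
Mark I: refs=K, marked=F I
Mark A: refs=H, marked=A F I
Mark G: refs=null B D, marked=A F G I
Mark K: refs=A, marked=A F G I K
Mark H: refs=D E, marked=A F G H I K
Mark B: refs=B A null, marked=A B F G H I K
Mark D: refs=A J null, marked=A B D F G H I K
Mark E: refs=A B, marked=A B D E F G H I K
Mark J: refs=K, marked=A B D E F G H I J K
Unmarked (collected): C L

Answer: A B D E F G H I J K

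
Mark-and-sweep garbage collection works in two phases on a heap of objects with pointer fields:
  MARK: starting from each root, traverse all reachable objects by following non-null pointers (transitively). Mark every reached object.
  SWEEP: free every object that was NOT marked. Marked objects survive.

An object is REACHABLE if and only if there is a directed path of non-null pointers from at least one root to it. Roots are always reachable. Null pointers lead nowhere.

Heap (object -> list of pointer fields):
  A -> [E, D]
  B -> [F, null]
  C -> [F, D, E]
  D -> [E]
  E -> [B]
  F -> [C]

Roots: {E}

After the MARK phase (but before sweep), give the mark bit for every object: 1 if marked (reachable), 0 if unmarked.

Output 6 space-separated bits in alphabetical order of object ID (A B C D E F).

Roots: E
Mark E: refs=B, marked=E
Mark B: refs=F null, marked=B E
Mark F: refs=C, marked=B E F
Mark C: refs=F D E, marked=B C E F
Mark D: refs=E, marked=B C D E F
Unmarked (collected): A

Answer: 0 1 1 1 1 1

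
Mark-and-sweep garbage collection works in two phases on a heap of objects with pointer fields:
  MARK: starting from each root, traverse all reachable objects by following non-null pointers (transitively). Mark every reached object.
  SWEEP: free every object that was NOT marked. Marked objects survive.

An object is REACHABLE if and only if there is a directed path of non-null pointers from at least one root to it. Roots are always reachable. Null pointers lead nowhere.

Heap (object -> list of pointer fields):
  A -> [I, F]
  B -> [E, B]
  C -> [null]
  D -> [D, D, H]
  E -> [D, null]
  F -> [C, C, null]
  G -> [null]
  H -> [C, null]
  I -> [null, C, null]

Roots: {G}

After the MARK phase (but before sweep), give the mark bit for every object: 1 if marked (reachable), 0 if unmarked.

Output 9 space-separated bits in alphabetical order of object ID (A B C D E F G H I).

Answer: 0 0 0 0 0 0 1 0 0

Derivation:
Roots: G
Mark G: refs=null, marked=G
Unmarked (collected): A B C D E F H I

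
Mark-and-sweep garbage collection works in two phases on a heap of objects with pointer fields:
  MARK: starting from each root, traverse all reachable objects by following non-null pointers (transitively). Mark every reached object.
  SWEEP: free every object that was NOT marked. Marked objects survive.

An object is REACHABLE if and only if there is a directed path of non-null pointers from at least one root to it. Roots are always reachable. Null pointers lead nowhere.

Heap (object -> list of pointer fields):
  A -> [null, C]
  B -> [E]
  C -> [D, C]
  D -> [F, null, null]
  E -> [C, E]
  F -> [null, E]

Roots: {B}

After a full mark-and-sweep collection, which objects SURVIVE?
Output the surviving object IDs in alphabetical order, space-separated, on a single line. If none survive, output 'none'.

Roots: B
Mark B: refs=E, marked=B
Mark E: refs=C E, marked=B E
Mark C: refs=D C, marked=B C E
Mark D: refs=F null null, marked=B C D E
Mark F: refs=null E, marked=B C D E F
Unmarked (collected): A

Answer: B C D E F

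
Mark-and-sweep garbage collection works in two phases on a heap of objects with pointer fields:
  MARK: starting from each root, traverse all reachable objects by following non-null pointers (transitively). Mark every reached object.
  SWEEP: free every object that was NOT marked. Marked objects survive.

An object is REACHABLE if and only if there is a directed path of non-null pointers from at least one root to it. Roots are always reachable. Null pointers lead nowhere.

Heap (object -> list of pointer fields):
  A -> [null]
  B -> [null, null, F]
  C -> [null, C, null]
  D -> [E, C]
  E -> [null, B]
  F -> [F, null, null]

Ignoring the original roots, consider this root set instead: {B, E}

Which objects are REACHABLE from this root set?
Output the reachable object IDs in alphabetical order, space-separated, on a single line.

Answer: B E F

Derivation:
Roots: B E
Mark B: refs=null null F, marked=B
Mark E: refs=null B, marked=B E
Mark F: refs=F null null, marked=B E F
Unmarked (collected): A C D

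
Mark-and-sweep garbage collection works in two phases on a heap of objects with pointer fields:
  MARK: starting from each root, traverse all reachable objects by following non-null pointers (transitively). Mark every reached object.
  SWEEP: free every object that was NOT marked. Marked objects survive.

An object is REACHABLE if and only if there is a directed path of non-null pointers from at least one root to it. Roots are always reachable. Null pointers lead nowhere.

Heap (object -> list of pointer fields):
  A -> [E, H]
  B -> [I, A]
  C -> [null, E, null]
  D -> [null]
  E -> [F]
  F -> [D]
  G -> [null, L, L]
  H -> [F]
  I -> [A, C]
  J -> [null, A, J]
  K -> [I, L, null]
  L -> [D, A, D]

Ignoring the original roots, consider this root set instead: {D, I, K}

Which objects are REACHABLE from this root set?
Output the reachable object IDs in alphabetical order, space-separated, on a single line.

Roots: D I K
Mark D: refs=null, marked=D
Mark I: refs=A C, marked=D I
Mark K: refs=I L null, marked=D I K
Mark A: refs=E H, marked=A D I K
Mark C: refs=null E null, marked=A C D I K
Mark L: refs=D A D, marked=A C D I K L
Mark E: refs=F, marked=A C D E I K L
Mark H: refs=F, marked=A C D E H I K L
Mark F: refs=D, marked=A C D E F H I K L
Unmarked (collected): B G J

Answer: A C D E F H I K L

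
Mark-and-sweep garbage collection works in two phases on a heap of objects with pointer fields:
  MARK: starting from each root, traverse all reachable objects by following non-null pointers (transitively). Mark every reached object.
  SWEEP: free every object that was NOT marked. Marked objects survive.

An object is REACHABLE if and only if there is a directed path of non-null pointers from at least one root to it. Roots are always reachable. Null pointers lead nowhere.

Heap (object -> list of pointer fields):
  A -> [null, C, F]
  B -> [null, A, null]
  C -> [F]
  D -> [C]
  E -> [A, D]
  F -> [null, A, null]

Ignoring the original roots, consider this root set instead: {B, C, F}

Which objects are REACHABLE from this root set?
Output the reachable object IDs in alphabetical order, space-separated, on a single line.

Answer: A B C F

Derivation:
Roots: B C F
Mark B: refs=null A null, marked=B
Mark C: refs=F, marked=B C
Mark F: refs=null A null, marked=B C F
Mark A: refs=null C F, marked=A B C F
Unmarked (collected): D E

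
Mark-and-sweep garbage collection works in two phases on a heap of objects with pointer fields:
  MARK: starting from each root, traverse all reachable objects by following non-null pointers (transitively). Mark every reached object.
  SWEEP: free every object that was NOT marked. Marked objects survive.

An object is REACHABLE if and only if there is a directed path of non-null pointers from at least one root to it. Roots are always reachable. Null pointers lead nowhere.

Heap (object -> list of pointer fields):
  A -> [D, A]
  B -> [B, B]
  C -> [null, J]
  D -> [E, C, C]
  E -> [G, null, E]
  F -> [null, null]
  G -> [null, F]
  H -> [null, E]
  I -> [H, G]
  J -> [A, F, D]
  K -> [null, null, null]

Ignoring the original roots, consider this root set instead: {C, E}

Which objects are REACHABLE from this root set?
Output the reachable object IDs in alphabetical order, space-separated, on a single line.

Roots: C E
Mark C: refs=null J, marked=C
Mark E: refs=G null E, marked=C E
Mark J: refs=A F D, marked=C E J
Mark G: refs=null F, marked=C E G J
Mark A: refs=D A, marked=A C E G J
Mark F: refs=null null, marked=A C E F G J
Mark D: refs=E C C, marked=A C D E F G J
Unmarked (collected): B H I K

Answer: A C D E F G J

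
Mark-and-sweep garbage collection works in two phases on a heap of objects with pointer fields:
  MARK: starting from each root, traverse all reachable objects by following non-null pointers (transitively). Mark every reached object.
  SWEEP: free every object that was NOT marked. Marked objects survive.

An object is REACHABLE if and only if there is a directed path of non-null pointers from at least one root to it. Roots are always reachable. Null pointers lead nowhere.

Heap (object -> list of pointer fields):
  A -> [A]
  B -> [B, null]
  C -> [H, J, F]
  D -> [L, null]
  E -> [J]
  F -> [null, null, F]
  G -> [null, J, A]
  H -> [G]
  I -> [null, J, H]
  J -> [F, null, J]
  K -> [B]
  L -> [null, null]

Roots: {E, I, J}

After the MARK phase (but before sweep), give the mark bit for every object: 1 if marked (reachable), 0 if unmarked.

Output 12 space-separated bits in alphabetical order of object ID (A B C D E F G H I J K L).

Answer: 1 0 0 0 1 1 1 1 1 1 0 0

Derivation:
Roots: E I J
Mark E: refs=J, marked=E
Mark I: refs=null J H, marked=E I
Mark J: refs=F null J, marked=E I J
Mark H: refs=G, marked=E H I J
Mark F: refs=null null F, marked=E F H I J
Mark G: refs=null J A, marked=E F G H I J
Mark A: refs=A, marked=A E F G H I J
Unmarked (collected): B C D K L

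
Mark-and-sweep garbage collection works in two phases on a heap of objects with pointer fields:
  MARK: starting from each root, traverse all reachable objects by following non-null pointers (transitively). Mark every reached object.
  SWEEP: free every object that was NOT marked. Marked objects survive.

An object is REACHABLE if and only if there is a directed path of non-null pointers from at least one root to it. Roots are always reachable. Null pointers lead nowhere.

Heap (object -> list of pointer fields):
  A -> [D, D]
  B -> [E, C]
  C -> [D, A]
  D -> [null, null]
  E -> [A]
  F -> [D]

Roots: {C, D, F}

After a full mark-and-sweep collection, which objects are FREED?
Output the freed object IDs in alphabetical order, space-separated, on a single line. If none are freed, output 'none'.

Roots: C D F
Mark C: refs=D A, marked=C
Mark D: refs=null null, marked=C D
Mark F: refs=D, marked=C D F
Mark A: refs=D D, marked=A C D F
Unmarked (collected): B E

Answer: B E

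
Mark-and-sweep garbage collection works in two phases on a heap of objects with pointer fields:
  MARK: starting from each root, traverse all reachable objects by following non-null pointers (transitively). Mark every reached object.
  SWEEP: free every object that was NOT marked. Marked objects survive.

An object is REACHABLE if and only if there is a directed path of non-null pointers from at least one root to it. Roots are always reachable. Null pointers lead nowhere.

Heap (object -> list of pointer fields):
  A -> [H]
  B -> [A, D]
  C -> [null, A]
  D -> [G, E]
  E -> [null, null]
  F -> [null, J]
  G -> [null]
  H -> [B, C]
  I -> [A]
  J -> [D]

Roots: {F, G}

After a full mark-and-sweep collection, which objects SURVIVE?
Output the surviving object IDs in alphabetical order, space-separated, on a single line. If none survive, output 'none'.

Answer: D E F G J

Derivation:
Roots: F G
Mark F: refs=null J, marked=F
Mark G: refs=null, marked=F G
Mark J: refs=D, marked=F G J
Mark D: refs=G E, marked=D F G J
Mark E: refs=null null, marked=D E F G J
Unmarked (collected): A B C H I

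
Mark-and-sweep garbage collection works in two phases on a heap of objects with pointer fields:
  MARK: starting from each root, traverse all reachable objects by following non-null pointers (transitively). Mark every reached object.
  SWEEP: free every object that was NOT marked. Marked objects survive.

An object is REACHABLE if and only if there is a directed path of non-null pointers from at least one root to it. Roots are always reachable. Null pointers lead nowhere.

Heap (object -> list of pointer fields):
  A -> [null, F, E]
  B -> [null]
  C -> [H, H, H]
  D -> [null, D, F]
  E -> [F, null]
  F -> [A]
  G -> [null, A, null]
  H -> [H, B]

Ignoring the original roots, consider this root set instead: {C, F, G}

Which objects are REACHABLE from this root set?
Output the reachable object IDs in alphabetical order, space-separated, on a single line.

Roots: C F G
Mark C: refs=H H H, marked=C
Mark F: refs=A, marked=C F
Mark G: refs=null A null, marked=C F G
Mark H: refs=H B, marked=C F G H
Mark A: refs=null F E, marked=A C F G H
Mark B: refs=null, marked=A B C F G H
Mark E: refs=F null, marked=A B C E F G H
Unmarked (collected): D

Answer: A B C E F G H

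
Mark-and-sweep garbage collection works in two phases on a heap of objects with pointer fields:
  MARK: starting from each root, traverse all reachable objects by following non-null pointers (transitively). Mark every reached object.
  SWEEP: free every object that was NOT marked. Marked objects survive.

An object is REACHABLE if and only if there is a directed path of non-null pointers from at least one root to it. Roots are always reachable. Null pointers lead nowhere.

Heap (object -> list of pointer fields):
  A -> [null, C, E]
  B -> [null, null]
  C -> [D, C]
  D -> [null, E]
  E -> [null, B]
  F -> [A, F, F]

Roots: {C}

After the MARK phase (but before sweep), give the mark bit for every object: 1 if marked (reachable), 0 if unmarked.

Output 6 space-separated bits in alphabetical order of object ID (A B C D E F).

Roots: C
Mark C: refs=D C, marked=C
Mark D: refs=null E, marked=C D
Mark E: refs=null B, marked=C D E
Mark B: refs=null null, marked=B C D E
Unmarked (collected): A F

Answer: 0 1 1 1 1 0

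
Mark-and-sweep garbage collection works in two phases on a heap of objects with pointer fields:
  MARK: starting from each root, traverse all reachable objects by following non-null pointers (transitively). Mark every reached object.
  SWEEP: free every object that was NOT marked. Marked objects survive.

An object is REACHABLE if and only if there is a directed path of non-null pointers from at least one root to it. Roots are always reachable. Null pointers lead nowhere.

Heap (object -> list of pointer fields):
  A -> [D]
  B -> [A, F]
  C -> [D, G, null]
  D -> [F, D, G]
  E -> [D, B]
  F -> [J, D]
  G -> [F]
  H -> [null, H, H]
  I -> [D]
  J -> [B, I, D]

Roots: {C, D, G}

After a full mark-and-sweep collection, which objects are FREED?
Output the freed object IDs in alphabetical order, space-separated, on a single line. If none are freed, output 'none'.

Answer: E H

Derivation:
Roots: C D G
Mark C: refs=D G null, marked=C
Mark D: refs=F D G, marked=C D
Mark G: refs=F, marked=C D G
Mark F: refs=J D, marked=C D F G
Mark J: refs=B I D, marked=C D F G J
Mark B: refs=A F, marked=B C D F G J
Mark I: refs=D, marked=B C D F G I J
Mark A: refs=D, marked=A B C D F G I J
Unmarked (collected): E H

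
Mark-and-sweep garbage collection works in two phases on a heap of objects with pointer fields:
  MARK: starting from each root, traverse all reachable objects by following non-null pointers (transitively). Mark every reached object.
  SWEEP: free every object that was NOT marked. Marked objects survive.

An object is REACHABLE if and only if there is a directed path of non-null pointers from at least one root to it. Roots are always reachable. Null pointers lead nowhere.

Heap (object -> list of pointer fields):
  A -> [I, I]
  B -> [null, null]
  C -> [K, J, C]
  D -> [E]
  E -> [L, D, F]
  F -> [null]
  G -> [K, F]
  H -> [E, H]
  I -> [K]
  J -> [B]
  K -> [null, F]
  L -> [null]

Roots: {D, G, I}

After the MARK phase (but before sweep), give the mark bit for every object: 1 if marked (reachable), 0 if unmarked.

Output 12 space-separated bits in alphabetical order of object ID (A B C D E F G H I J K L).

Answer: 0 0 0 1 1 1 1 0 1 0 1 1

Derivation:
Roots: D G I
Mark D: refs=E, marked=D
Mark G: refs=K F, marked=D G
Mark I: refs=K, marked=D G I
Mark E: refs=L D F, marked=D E G I
Mark K: refs=null F, marked=D E G I K
Mark F: refs=null, marked=D E F G I K
Mark L: refs=null, marked=D E F G I K L
Unmarked (collected): A B C H J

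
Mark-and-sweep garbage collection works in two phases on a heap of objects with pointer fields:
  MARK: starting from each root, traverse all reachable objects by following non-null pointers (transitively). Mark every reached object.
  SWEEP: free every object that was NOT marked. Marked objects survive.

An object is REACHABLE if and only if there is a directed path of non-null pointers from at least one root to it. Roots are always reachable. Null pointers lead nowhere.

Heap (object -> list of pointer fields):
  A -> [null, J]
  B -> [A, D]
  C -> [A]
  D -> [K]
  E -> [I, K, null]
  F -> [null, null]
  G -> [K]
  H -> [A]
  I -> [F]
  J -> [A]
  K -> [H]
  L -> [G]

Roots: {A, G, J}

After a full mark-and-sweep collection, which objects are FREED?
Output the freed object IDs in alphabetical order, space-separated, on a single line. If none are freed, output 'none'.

Roots: A G J
Mark A: refs=null J, marked=A
Mark G: refs=K, marked=A G
Mark J: refs=A, marked=A G J
Mark K: refs=H, marked=A G J K
Mark H: refs=A, marked=A G H J K
Unmarked (collected): B C D E F I L

Answer: B C D E F I L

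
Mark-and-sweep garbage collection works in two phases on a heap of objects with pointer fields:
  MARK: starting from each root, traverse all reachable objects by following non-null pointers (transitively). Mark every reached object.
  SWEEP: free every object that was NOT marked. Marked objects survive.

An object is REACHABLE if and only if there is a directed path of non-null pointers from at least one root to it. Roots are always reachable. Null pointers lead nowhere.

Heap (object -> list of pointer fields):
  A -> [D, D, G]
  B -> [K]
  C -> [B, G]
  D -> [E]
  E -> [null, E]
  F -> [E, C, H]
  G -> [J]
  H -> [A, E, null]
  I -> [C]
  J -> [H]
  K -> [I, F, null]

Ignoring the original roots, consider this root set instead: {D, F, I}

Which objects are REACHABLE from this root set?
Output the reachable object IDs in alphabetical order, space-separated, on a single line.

Roots: D F I
Mark D: refs=E, marked=D
Mark F: refs=E C H, marked=D F
Mark I: refs=C, marked=D F I
Mark E: refs=null E, marked=D E F I
Mark C: refs=B G, marked=C D E F I
Mark H: refs=A E null, marked=C D E F H I
Mark B: refs=K, marked=B C D E F H I
Mark G: refs=J, marked=B C D E F G H I
Mark A: refs=D D G, marked=A B C D E F G H I
Mark K: refs=I F null, marked=A B C D E F G H I K
Mark J: refs=H, marked=A B C D E F G H I J K
Unmarked (collected): (none)

Answer: A B C D E F G H I J K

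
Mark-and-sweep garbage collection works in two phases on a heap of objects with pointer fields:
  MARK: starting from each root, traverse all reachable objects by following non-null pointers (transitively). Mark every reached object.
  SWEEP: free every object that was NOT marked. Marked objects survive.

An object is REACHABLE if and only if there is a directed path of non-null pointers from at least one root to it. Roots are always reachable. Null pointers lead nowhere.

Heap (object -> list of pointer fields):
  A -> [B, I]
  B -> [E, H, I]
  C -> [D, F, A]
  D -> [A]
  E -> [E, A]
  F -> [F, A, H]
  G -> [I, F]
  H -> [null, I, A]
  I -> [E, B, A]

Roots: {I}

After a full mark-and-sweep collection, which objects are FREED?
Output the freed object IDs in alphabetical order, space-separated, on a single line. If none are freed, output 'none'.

Roots: I
Mark I: refs=E B A, marked=I
Mark E: refs=E A, marked=E I
Mark B: refs=E H I, marked=B E I
Mark A: refs=B I, marked=A B E I
Mark H: refs=null I A, marked=A B E H I
Unmarked (collected): C D F G

Answer: C D F G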